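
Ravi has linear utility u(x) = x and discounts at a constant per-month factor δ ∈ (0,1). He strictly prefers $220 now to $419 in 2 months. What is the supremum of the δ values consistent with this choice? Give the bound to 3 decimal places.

δ < 0.725

Under u(x) = x this choice says 220 > δ^2·419.
Hence δ^2 < 220/419 = 0.52506, and x ↦ x^(1/2) is increasing on (0,∞).
δ < 0.52506^(1/2) = 0.725.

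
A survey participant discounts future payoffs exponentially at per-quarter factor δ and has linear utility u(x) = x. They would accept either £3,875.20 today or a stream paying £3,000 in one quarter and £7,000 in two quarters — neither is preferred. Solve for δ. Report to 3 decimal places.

δ ≈ 0.560

The stream is worth 3000δ + 7000δ² today, so 3000δ + 7000δ² = 3875.20.
That is, 7000δ² + 3000δ − 3875.20 = 0, a quadratic in δ.
δ = (−3000 + √(3000² + 4·7000·3875.20)) / (2·7000) = (−3000 + √117505600.00) / 14000 ≈ 0.560.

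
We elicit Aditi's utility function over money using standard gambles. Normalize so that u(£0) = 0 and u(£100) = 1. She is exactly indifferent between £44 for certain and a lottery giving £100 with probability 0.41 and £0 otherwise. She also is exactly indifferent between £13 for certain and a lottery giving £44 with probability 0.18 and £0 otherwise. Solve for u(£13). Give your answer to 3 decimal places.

First, u(£44) = 0.41·u(£100) + 0.59·u(£0) = 0.41.
Then u(£13) = 0.18·u(£44) + 0.82·u(£0) = 0.18·0.41 + 0.82·0.00 = 0.0738.

0.074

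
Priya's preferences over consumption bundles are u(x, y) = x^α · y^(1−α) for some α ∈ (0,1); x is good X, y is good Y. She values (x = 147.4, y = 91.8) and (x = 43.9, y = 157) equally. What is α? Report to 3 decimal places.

Set the two utilities equal: 147.4^α·91.8^(1−α) = 43.9^α·157^(1−α).
Taking logs: α·ln 147.4 + (1−α)·ln 91.8 = α·ln 43.9 + (1−α)·ln 157, i.e. α·1.211236 = (1−α)·0.536634.
So α/(1−α) = (0.536634)/(1.211236) = 0.443047, and α = 0.443047/1.443047 ≈ 0.307.

α ≈ 0.307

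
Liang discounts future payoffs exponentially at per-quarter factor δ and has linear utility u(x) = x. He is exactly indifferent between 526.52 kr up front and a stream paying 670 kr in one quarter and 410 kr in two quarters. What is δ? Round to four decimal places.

Present value of the stream is 670·δ + 410·δ². Indifference gives 670δ + 410δ² = 526.52.
That is, 410δ² + 670δ − 526.52 = 0, a quadratic in δ.
By the quadratic formula (taking the positive root), δ = (−670 + √1312392.80) / 820 ≈ 0.5800.

δ ≈ 0.5800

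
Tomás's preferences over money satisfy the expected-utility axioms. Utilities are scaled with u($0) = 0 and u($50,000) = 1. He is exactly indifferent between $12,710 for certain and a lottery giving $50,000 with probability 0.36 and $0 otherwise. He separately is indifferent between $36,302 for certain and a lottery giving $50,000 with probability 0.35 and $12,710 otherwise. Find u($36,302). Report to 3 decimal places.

0.584

From the first indifference, u($12,710) = 0.36·u($50,000) + 0.64·u($0) = 0.36·1 + 0.64·0 = 0.36.
Chaining: u($36,302) = 0.35·1.00 + 0.65·0.36 = 0.5840.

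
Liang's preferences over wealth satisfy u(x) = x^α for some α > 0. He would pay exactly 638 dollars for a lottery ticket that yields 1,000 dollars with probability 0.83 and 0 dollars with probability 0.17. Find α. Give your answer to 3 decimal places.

α ≈ 0.415

The lottery's expected utility is 0.83·u(1000) + 0.17·u(0) = 0.83·1000^α (since u(0) = 0 for α > 0).
Equating: 638^α = 0.83·1000^α, i.e. 0.6380^α = 0.83.
α = ln(0.83) / ln(638/1000) = -0.186330/-0.449417 ≈ 0.415.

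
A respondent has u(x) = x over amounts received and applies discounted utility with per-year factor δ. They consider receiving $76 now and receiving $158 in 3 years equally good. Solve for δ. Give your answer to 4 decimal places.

δ ≈ 0.7835

Indifference means u(76) = δ^3 · u(158), so δ^3 = u(76)/u(158).
With u(x) = x: δ^3 = 76/158 = 0.48101.
Taking the cube root: δ = 0.48101^(1/3) ≈ 0.7835.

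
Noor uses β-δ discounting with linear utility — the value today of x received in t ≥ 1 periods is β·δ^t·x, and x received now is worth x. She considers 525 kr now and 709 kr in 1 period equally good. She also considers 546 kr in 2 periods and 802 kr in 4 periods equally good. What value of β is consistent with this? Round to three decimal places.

β ≈ 0.897

Both payoffs in the second observation are in the future, so β drops out: δ^2·546 = δ^4·802 ⇒ δ^2 = 546/802 = 0.68080, so δ = 0.82510.
Substituting δ into 525 = β·δ·709: β = 525/(584.999) ≈ 0.897.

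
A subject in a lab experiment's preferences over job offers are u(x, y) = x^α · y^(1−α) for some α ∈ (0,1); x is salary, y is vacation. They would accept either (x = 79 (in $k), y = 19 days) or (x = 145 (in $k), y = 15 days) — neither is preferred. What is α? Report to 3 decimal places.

α ≈ 0.280

The Cobb–Douglas utilities coincide, so 79^α·19^(1−α) = 145^α·15^(1−α).
Rearrange to (79/145)^α = (15/19)^(1−α) and take logs: α·-0.607286 = (1−α)·-0.236389.
With A = -0.607286 and B = -0.236389: α·A = (1−α)·B, so α = B/(A+B) = -0.236389/-0.843675 ≈ 0.280.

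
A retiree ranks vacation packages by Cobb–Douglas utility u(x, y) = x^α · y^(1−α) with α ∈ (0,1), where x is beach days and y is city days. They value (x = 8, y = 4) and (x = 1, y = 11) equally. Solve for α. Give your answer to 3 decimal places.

α ≈ 0.327

The Cobb–Douglas utilities coincide, so 8^α·4^(1−α) = 1^α·11^(1−α).
Taking logs: α·ln 8 + (1−α)·ln 4 = α·ln 1 + (1−α)·ln 11, i.e. α·2.079442 = (1−α)·1.011601.
With A = 2.079442 and B = 1.011601: α·A = (1−α)·B, so α = B/(A+B) = 1.011601/3.091043 ≈ 0.327.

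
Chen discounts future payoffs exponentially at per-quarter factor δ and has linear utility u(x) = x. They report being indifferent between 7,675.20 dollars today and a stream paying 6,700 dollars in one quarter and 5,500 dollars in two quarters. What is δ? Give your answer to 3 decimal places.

δ ≈ 0.720

Equating present values: 7675.20 = 6700δ + 5500δ².
Rearranged: 5500δ² + 6700δ − 7675.20 = 0.
The positive root is δ = [−6700 + √(6700² + 4·5500·7675.20)] / (2·5500) = (−6700 + 14620.000)/11000 ≈ 0.720.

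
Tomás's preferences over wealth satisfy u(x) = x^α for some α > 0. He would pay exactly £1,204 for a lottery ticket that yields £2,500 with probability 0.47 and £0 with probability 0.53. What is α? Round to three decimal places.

α ≈ 1.033

Since u(0) = 0, the lottery's EU is 0.47·2500^α.
Indifference: 1204^α = 0.47·2500^α, so (1204/2500)^α = 0.47.
α = ln(0.47) / ln(1204/2500) = -0.755023/-0.730641 ≈ 1.033.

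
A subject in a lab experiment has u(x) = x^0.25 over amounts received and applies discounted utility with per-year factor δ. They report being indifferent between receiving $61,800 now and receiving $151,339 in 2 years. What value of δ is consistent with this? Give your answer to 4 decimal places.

δ ≈ 0.8941

The payoff in 2 years is discounted by δ^2, so u(61800) = δ^2·u(151339) and δ^2 = u(61800)/u(151339).
Since u(x) = x^0.25, δ^2 = (61800/151339)^0.25 = 0.40835^0.25 = 0.79939.
Taking the square root: δ = 0.79939^(1/2) ≈ 0.8941.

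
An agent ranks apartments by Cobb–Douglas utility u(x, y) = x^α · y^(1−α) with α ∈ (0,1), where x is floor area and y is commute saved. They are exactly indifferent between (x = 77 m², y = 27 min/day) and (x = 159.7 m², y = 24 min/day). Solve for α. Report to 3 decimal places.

Indifference: 77^α · 27^(1−α) = 159.7^α · 24^(1−α).
(77/159.7)^α = (24/27)^(1−α); take logs: α·ln(77/159.7) = (1−α)·ln(24/27), i.e. α·-0.729492 = (1−α)·-0.117783.
Thus α·(-0.847275) = -0.117783, so α = -0.117783/-0.847275 ≈ 0.139.

α ≈ 0.139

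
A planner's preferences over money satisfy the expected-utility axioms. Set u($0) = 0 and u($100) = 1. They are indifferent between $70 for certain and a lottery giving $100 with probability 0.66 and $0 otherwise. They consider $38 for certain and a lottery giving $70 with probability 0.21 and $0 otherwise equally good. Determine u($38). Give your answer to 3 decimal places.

0.139

From the first indifference, u($70) = 0.66·u($100) + 0.34·u($0) = 0.66·1 + 0.34·0 = 0.66.
Then u($38) = 0.21·u($70) + 0.79·u($0) = 0.21·0.66 + 0.79·0.00 = 0.1386.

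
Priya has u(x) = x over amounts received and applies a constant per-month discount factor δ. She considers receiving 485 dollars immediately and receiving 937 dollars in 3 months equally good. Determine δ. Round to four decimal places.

Indifference means u(485) = δ^3 · u(937), so δ^3 = u(485)/u(937).
With u(x) = x: δ^3 = 485/937 = 0.51761.
Taking the cube root: δ = 0.51761^(1/3) ≈ 0.8029.

δ ≈ 0.8029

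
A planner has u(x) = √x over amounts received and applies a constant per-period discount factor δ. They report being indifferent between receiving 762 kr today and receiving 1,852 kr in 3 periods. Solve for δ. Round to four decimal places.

Equating discounted utilities: u(762) = δ^3·u(1852) ⇒ δ^3 = u(762)/u(1852).
Since u(x) = √x, δ^3 = √(762/1852) = 0.64144.
Hence δ = (0.64144)^(1/3) = 0.862420.

δ ≈ 0.8624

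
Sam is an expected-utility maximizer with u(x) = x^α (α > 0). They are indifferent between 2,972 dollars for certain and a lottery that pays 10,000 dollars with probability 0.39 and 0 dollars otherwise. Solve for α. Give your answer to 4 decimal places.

α ≈ 0.7760

The lottery's expected utility is 0.39·u(10000) + 0.61·u(0) = 0.39·10000^α (since u(0) = 0 for α > 0).
Setting u(2972) equal to that: 2972^α = 0.39·10000^α ⇒ (2972/10000)^α = 0.39.
Take logs: α = ln 0.39 / ln(2972/10000) ≈ 0.776040.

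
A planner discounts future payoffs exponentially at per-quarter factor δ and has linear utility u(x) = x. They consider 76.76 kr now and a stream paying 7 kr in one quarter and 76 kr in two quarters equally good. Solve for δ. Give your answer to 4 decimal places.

The stream is worth 7δ + 76δ² today, so 7δ + 76δ² = 76.76.
So 76δ² + 7δ − 76.76 = 0.
The positive root is δ = [−7 + √(7² + 4·76·76.76)] / (2·76) = (−7 + 152.918)/152 ≈ 0.9600.

δ ≈ 0.9600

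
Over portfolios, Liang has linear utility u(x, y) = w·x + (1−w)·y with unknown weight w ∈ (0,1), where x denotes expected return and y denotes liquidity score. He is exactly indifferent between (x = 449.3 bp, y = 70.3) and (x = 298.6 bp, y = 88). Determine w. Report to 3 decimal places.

u(449.3,70.3) = u(298.6,88) means w·449.3 + (1−w)·70.3 = w·298.6 + (1−w)·88.
Collecting terms: w·150.7 = (1−w)·17.7.
Hence w = 17.7/(150.7+17.7) = 17.7/168.4 = 0.105.

w = 0.105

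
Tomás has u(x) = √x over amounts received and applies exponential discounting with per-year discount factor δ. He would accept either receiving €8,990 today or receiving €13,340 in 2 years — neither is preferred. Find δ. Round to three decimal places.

δ ≈ 0.906

Indifference means u(8990) = δ^2 · u(13340), so δ^2 = u(8990)/u(13340).
With u(x) = √x: δ^2 = √8990/√13340 = √(8990/13340) = 0.82092.
Taking the square root: δ = 0.82092^(1/2) ≈ 0.906.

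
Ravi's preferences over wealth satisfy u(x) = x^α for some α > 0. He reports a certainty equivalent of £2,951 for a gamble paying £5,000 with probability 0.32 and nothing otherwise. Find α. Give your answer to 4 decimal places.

The lottery's expected utility is 0.32·u(5000) + 0.68·u(0) = 0.32·5000^α (since u(0) = 0 for α > 0).
Setting u(2951) equal to that: 2951^α = 0.32·5000^α ⇒ (2951/5000)^α = 0.32.
Take logs: α = ln 0.32 / ln(2951/5000) ≈ 2.160910.

α ≈ 2.1609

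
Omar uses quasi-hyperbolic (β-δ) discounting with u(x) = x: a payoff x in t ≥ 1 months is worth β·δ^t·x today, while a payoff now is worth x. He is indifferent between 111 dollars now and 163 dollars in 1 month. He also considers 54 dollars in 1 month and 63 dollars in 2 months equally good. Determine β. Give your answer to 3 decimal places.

β ≈ 0.794

The second indifference involves only future payoffs, so β cancels: β·δ^1·54 = β·δ^2·63, giving δ = 54/63 = 0.85714.
Now use the now-vs-future pair: 111 = β·δ·163 gives β = 111/(0.85714·163) ≈ 0.794.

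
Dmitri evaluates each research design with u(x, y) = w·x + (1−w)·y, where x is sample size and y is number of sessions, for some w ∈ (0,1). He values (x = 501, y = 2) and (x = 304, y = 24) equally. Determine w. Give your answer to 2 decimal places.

Indifference: w·501 + (1−w)·2 = w·304 + (1−w)·24.
Rearranging, 197·w − 22·(1−w) = 0.
Hence w = 22/(197+22) = 22/219 = 0.10.

w = 0.10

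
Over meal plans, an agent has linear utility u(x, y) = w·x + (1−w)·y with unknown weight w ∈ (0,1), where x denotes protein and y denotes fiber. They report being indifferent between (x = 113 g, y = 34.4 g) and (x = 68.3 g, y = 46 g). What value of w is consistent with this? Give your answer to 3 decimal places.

w = 0.206

Equating utilities: w·113 + (1−w)·34.4 = w·68.3 + (1−w)·46.
w·(113−68.3) = (1−w)·(46−34.4), i.e. w·44.7 = (1−w)·11.6.
Hence w = 11.6/(44.7+11.6) = 11.6/56.3 = 0.206.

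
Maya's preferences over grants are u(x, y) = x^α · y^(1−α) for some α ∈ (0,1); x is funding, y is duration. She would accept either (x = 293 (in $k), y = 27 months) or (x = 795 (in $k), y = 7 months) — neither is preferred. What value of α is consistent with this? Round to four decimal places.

Set the two utilities equal: 293^α·27^(1−α) = 795^α·7^(1−α).
Taking logs: α·ln 293 + (1−α)·ln 27 = α·ln 795 + (1−α)·ln 7, i.e. α·-0.9981695 = (1−α)·-1.3499267.
With A = -0.9981695 and B = -1.3499267: α·A = (1−α)·B, so α = B/(A+B) = -1.3499267/-2.3480962 ≈ 0.5749.

α ≈ 0.5749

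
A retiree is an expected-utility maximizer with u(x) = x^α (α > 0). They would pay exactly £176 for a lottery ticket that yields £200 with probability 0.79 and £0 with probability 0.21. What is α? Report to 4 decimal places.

α ≈ 1.8440

The lottery's expected utility is 0.79·u(200) + 0.21·u(0) = 0.79·200^α (since u(0) = 0 for α > 0).
Setting u(176) equal to that: 176^α = 0.79·200^α ⇒ (176/200)^α = 0.79.
Taking logs: α·ln(176/200) = ln(0.79), so α = -0.2357223 / -0.1278334 ≈ 1.8440.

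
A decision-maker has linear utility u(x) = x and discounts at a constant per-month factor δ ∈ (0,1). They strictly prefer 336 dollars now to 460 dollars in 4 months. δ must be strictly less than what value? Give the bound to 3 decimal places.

δ < 0.924

Under u(x) = x this choice says 336 > δ^4·460.
Dividing by 460: δ^4 < 0.73043. Both sides are positive, so the 4th root keeps the direction.
δ < (336/460)^(1/4) ≈ 0.924.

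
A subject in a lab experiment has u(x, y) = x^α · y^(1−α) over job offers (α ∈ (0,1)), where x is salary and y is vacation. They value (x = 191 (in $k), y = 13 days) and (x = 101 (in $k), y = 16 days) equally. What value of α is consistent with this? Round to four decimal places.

The Cobb–Douglas utilities coincide, so 191^α·13^(1−α) = 101^α·16^(1−α).
(191/101)^α = (16/13)^(1−α); take logs: α·ln(191/101) = (1−α)·ln(16/13), i.e. α·0.6371529 = (1−α)·0.2076394.
Thus α·(0.8447923) = 0.2076394, so α = 0.2076394/0.8447923 ≈ 0.2458.

α ≈ 0.2458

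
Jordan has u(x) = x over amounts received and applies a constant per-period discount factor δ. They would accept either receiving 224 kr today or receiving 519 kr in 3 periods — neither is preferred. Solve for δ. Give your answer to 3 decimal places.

Equating discounted utilities: u(224) = δ^3·u(519) ⇒ δ^3 = u(224)/u(519).
With u(x) = x: δ^3 = 224/519 = 0.43160.
Taking the cube root: δ = 0.43160^(1/3) ≈ 0.756.

δ ≈ 0.756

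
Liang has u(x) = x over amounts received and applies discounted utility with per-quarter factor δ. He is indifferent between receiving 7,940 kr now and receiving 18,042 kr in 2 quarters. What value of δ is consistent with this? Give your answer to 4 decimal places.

Equating discounted utilities: u(7940) = δ^2·u(18042) ⇒ δ^2 = u(7940)/u(18042).
With u(x) = x: δ^2 = 7940/18042 = 0.44008.
So δ = 0.44008^(1/2) ≈ 0.6634.

δ ≈ 0.6634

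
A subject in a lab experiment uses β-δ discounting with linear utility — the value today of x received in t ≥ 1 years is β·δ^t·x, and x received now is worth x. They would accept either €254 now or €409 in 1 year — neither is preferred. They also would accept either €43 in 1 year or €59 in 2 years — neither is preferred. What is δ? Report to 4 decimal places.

The second indifference involves only future payoffs, so β cancels: β·δ^1·43 = β·δ^2·59, giving δ = 43/59 = 0.72881.

δ ≈ 0.7288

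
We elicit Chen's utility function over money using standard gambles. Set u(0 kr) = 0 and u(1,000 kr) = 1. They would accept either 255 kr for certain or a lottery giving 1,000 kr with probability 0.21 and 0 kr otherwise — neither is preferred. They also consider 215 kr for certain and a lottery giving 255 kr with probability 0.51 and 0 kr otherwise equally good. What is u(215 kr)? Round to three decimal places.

0.107

First, u(255 kr) = 0.21·u(1,000 kr) + 0.79·u(0 kr) = 0.21.
The second indifference gives u(215 kr) = 0.51·u(255 kr) + 0.49·u(0 kr) = 0.51·0.21 + 0.49·0.00 = 0.1071.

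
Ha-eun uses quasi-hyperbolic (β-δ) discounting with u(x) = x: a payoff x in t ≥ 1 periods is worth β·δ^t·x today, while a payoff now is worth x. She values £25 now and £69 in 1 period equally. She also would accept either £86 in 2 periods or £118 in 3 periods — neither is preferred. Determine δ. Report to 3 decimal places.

From the later pair, β·δ^2·86 = β·δ^3·118; dividing through, δ = 86/118 = 0.72881.

δ ≈ 0.729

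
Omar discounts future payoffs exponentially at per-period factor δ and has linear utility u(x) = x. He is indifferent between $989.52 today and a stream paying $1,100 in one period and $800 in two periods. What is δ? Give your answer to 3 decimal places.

Present value of the stream is 1100·δ + 800·δ². Indifference gives 1100δ + 800δ² = 989.52.
That is, 800δ² + 1100δ − 989.52 = 0, a quadratic in δ.
The positive root is δ = [−1100 + √(1100² + 4·800·989.52)] / (2·800) = (−1100 + 2092.000)/1600 ≈ 0.620.

δ ≈ 0.620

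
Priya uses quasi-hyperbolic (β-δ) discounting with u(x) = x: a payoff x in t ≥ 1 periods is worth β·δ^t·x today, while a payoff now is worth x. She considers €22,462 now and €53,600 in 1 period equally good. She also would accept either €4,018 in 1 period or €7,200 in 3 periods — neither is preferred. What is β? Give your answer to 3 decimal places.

β ≈ 0.561

Both payoffs in the second observation are in the future, so β drops out: δ^1·4018 = δ^3·7200 ⇒ δ^2 = 4018/7200 = 0.55806, so δ = 0.74703.
Now use the now-vs-future pair: 22462 = β·δ·53600 gives β = 22462/(0.74703·53600) ≈ 0.561.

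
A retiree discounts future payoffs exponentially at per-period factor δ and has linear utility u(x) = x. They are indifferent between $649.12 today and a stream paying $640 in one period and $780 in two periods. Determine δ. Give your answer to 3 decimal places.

Present value of the stream is 640·δ + 780·δ². Indifference gives 640δ + 780δ² = 649.12.
Rearranged: 780δ² + 640δ − 649.12 = 0.
The positive root is δ = [−640 + √(640² + 4·780·649.12)] / (2·780) = (−640 + 1560.402)/1560 ≈ 0.590.

δ ≈ 0.590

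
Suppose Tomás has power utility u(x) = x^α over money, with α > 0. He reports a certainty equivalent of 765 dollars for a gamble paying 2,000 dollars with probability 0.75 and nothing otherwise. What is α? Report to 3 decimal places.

α ≈ 0.299

The lottery's expected utility is 0.75·u(2000) + 0.25·u(0) = 0.75·2000^α (since u(0) = 0 for α > 0).
Indifference: 765^α = 0.75·2000^α, so (765/2000)^α = 0.75.
Taking logs: α·ln(765/2000) = ln(0.75), so α = -0.287682 / -0.961027 ≈ 0.299.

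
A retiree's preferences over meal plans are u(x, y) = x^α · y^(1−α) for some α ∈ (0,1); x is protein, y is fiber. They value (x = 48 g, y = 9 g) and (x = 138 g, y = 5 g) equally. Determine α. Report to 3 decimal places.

α ≈ 0.358

The Cobb–Douglas utilities coincide, so 48^α·9^(1−α) = 138^α·5^(1−α).
Rearrange to (48/138)^α = (5/9)^(1−α) and take logs: α·-1.056053 = (1−α)·-0.587787.
So α/(1−α) = (-0.587787)/(-1.056053) = 0.556589, and α = 0.556589/1.556589 ≈ 0.358.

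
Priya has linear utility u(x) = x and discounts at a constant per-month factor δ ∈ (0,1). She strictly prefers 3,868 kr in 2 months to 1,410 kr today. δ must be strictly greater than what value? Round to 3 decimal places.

Under u(x) = x this choice says 1410 < δ^2·3868.
Hence δ^2 > 1410/3868 = 0.36453, and x ↦ x^(1/2) is increasing on (0,∞).
δ > (1410/3868)^(1/2) ≈ 0.604.

δ > 0.604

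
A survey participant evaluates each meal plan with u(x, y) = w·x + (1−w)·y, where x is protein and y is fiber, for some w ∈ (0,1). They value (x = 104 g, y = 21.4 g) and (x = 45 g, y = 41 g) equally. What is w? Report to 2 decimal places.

u(104,21.4) = u(45,41) means w·104 + (1−w)·21.4 = w·45 + (1−w)·41.
Rearranging, 59·w − 19.6·(1−w) = 0.
So w/(1−w) = 19.6/59 = 0.3322, giving w = 19.6/(59+19.6) = 0.25.

w = 0.25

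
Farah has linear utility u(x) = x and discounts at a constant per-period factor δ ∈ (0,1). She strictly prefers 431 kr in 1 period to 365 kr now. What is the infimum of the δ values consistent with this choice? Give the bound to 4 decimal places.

The preference means 365 < δ·431.
So δ > 365/431 = 0.84687.

δ > 0.8469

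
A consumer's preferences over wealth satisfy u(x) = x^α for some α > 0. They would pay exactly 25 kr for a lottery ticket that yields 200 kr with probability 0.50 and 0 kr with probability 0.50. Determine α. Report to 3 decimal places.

EU(lottery) = 0.50·200^α + 0.50·0 = 0.50·200^α.
Indifference: 25^α = 0.50·200^α, so (25/200)^α = 0.50.
Taking logs: α·ln(25/200) = ln(0.50), so α = -0.693147 / -2.079442 ≈ 0.333.

α ≈ 0.333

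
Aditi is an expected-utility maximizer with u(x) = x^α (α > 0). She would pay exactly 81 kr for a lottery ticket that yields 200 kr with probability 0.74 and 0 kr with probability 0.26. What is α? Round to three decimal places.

α ≈ 0.333

Since u(0) = 0, the lottery's EU is 0.74·200^α.
Equating: 81^α = 0.74·200^α, i.e. 0.4050^α = 0.74.
Take logs: α = ln 0.74 / ln(81/200) ≈ 0.33313.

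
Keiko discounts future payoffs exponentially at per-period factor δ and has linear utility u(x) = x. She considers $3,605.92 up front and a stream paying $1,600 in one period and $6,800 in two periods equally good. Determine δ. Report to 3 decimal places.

δ ≈ 0.620

Equating present values: 3605.92 = 1600δ + 6800δ².
Rearranged: 6800δ² + 1600δ − 3605.92 = 0.
The positive root is δ = [−1600 + √(1600² + 4·6800·3605.92)] / (2·6800) = (−1600 + 10032.000)/13600 ≈ 0.620.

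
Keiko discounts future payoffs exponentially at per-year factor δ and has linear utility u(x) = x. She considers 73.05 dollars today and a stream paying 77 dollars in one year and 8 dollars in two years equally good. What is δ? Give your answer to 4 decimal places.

Present value of the stream is 77·δ + 8·δ². Indifference gives 77δ + 8δ² = 73.05.
That is, 8δ² + 77δ − 73.05 = 0, a quadratic in δ.
By the quadratic formula (taking the positive root), δ = (−77 + √8266.60) / 16 ≈ 0.8701.

δ ≈ 0.8701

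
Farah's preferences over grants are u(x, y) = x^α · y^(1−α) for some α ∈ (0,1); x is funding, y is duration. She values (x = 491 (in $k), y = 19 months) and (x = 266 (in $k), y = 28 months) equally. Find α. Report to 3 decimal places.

The Cobb–Douglas utilities coincide, so 491^α·19^(1−α) = 266^α·28^(1−α).
Taking logs: α·ln 491 + (1−α)·ln 19 = α·ln 266 + (1−α)·ln 28, i.e. α·0.612948 = (1−α)·0.387766.
With A = 0.612948 and B = 0.387766: α·A = (1−α)·B, so α = B/(A+B) = 0.387766/1.000714 ≈ 0.387.

α ≈ 0.387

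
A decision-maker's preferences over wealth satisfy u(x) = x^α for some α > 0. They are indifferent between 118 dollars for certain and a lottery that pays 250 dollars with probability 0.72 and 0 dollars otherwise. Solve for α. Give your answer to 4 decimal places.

EU(lottery) = 0.72·250^α + 0.28·0 = 0.72·250^α.
Indifference: 118^α = 0.72·250^α, so (118/250)^α = 0.72.
Taking logs: α·ln(118/250) = ln(0.72), so α = -0.3285041 / -0.7507763 ≈ 0.4376.

α ≈ 0.4376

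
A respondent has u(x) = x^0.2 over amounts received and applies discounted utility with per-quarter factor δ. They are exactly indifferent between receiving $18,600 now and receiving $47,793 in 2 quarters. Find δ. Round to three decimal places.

The payoff in 2 quarters is discounted by δ^2, so u(18600) = δ^2·u(47793) and δ^2 = u(18600)/u(47793).
With u(x) = x^0.2: δ^2 = 18600^0.2/47793^0.2 = (18600/47793)^0.2 = 0.82800.
Taking the square root: δ = 0.82800^(1/2) ≈ 0.910.

δ ≈ 0.910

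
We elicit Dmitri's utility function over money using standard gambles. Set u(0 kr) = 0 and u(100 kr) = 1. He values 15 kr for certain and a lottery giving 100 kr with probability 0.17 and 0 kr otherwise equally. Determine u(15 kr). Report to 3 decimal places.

0.170

u(15 kr) equals the lottery's expected utility: 0.17·1 + 0.83·0 = 0.17.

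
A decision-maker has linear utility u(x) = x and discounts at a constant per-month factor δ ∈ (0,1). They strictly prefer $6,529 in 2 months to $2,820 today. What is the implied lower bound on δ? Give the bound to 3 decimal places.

The preference means 2820 < δ^2·6529.
Hence δ^2 > 2820/6529 = 0.43192, and x ↦ x^(1/2) is increasing on (0,∞).
δ > (2820/6529)^(1/2) ≈ 0.657.

δ > 0.657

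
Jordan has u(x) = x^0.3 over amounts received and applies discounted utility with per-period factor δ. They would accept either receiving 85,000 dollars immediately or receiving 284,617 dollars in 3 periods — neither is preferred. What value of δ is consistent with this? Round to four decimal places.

δ ≈ 0.8862

Equating discounted utilities: u(85000) = δ^3·u(284617) ⇒ δ^3 = u(85000)/u(284617).
With u(x) = x^0.3: δ^3 = 85000^0.3/284617^0.3 = (85000/284617)^0.3 = 0.69590.
Hence δ = (0.69590)^(1/3) = 0.886167.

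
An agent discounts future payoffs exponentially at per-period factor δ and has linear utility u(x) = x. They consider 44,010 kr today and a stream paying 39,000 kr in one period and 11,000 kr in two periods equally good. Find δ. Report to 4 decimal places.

δ ≈ 0.9000

The stream is worth 39000δ + 11000δ² today, so 39000δ + 11000δ² = 44010.
That is, 11000δ² + 39000δ − 44010 = 0, a quadratic in δ.
By the quadratic formula (taking the positive root), δ = (−39000 + √3457440000.00) / 22000 ≈ 0.9000.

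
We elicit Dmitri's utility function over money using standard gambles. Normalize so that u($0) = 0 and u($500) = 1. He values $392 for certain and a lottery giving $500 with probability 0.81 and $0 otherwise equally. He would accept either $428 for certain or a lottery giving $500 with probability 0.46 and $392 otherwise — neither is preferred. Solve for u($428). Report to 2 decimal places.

0.90

The first gamble pins u($392): it must equal 0.81·1 + 0.19·0 = 0.81.
Chaining: u($428) = 0.46·1.00 + 0.54·0.81 = 0.8974.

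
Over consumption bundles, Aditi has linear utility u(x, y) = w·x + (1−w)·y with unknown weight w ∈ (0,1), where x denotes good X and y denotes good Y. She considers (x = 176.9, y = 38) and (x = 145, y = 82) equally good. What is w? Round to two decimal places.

w = 0.58

Indifference: w·176.9 + (1−w)·38 = w·145 + (1−w)·82.
w·(176.9−145) = (1−w)·(82−38), i.e. w·31.9 = (1−w)·44.
So w/(1−w) = 44/31.9 = 1.3793, giving w = 44/(31.9+44) = 0.58.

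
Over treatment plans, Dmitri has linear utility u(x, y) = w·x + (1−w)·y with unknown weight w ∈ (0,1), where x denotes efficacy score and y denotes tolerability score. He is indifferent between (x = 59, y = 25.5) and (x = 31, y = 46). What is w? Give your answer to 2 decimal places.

w = 0.42

Indifference: w·59 + (1−w)·25.5 = w·31 + (1−w)·46.
Rearranging, 28·w − 20.5·(1−w) = 0.
So w/(1−w) = 20.5/28 = 0.7321, giving w = 20.5/(28+20.5) = 0.42.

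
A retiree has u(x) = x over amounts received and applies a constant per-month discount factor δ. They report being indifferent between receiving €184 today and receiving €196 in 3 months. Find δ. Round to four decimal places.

Equating discounted utilities: u(184) = δ^3·u(196) ⇒ δ^3 = u(184)/u(196).
With u(x) = x: δ^3 = 184/196 = 0.93878.
Taking the cube root: δ = 0.93878^(1/3) ≈ 0.9792.

δ ≈ 0.9792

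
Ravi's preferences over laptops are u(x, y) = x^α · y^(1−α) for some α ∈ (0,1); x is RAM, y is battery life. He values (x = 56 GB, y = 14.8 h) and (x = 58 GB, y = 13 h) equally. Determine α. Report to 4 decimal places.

Indifference: 56^α · 14.8^(1−α) = 58^α · 13^(1−α).
(56/58)^α = (13/14.8)^(1−α); take logs: α·ln(56/58) = (1−α)·ln(13/14.8), i.e. α·-0.0350913 = (1−α)·-0.1296778.
With A = -0.0350913 and B = -0.1296778: α·A = (1−α)·B, so α = B/(A+B) = -0.1296778/-0.1647691 ≈ 0.7870.

α ≈ 0.7870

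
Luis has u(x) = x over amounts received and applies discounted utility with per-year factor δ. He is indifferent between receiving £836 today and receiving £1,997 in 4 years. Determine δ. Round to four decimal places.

Equating discounted utilities: u(836) = δ^4·u(1997) ⇒ δ^4 = u(836)/u(1997).
With u(x) = x: δ^4 = 836/1997 = 0.41863.
So δ = 0.41863^(1/4) ≈ 0.8044.

δ ≈ 0.8044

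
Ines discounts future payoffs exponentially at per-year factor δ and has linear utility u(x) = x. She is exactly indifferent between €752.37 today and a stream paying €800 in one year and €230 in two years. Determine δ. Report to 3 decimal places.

The stream is worth 800δ + 230δ² today, so 800δ + 230δ² = 752.37.
So 230δ² + 800δ − 752.37 = 0.
By the quadratic formula (taking the positive root), δ = (−800 + √1332180.40) / 460 ≈ 0.770.

δ ≈ 0.770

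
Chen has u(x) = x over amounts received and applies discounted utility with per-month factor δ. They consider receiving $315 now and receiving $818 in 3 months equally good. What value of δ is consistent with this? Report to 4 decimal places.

δ ≈ 0.7275

Equating discounted utilities: u(315) = δ^3·u(818) ⇒ δ^3 = u(315)/u(818).
With u(x) = x: δ^3 = 315/818 = 0.38509.
Hence δ = (0.38509)^(1/3) = 0.727533.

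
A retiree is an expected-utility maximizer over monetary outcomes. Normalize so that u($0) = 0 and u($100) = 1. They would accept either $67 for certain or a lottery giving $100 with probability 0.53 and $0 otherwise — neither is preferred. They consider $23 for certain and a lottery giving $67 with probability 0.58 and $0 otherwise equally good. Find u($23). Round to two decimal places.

0.31

From the first indifference, u($67) = 0.53·u($100) + 0.47·u($0) = 0.53·1 + 0.47·0 = 0.53.
Chaining: u($23) = 0.58·0.53 + 0.42·0.00 = 0.3074.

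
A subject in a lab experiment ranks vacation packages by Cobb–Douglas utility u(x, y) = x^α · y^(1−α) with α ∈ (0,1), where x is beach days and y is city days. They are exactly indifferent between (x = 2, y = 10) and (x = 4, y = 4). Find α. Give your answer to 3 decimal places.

α ≈ 0.569

The Cobb–Douglas utilities coincide, so 2^α·10^(1−α) = 4^α·4^(1−α).
(2/4)^α = (4/10)^(1−α); take logs: α·ln(2/4) = (1−α)·ln(4/10), i.e. α·-0.693147 = (1−α)·-0.916291.
So α/(1−α) = (-0.916291)/(-0.693147) = 1.321929, and α = 1.321929/2.321929 ≈ 0.569.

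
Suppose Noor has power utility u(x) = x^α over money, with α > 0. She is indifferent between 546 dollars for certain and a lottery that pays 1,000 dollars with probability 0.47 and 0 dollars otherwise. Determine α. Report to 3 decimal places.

α ≈ 1.248

The lottery's expected utility is 0.47·u(1000) + 0.53·u(0) = 0.47·1000^α (since u(0) = 0 for α > 0).
Setting u(546) equal to that: 546^α = 0.47·1000^α ⇒ (546/1000)^α = 0.47.
Take logs: α = ln 0.47 / ln(546/1000) ≈ 1.24769.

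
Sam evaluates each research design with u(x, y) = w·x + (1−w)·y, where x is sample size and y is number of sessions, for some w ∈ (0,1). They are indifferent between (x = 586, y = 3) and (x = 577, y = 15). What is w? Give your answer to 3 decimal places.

Indifference: w·586 + (1−w)·3 = w·577 + (1−w)·15.
w·(586−577) = (1−w)·(15−3), i.e. w·9 = (1−w)·12.
Hence w = 12/(9+12) = 12/21 = 0.571.

w = 0.571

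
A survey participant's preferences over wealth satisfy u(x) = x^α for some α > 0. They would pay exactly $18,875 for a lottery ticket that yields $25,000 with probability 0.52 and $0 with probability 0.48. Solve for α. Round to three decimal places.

α ≈ 2.327

EU(lottery) = 0.52·25000^α + 0.48·0 = 0.52·25000^α.
Indifference: 18875^α = 0.52·25000^α, so (18875/25000)^α = 0.52.
Take logs: α = ln 0.52 / ln(18875/25000) ≈ 2.32683.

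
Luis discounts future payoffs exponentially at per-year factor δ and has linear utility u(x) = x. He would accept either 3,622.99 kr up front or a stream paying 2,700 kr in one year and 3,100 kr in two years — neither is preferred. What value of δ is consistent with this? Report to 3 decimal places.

Present value of the stream is 2700·δ + 3100·δ². Indifference gives 2700δ + 3100δ² = 3622.99.
So 3100δ² + 2700δ − 3622.99 = 0.
By the quadratic formula (taking the positive root), δ = (−2700 + √52215076.00) / 6200 ≈ 0.730.

δ ≈ 0.730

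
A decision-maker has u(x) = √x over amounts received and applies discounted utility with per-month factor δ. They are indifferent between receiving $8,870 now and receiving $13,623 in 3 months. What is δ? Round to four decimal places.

The payoff in 3 months is discounted by δ^3, so u(8870) = δ^3·u(13623) and δ^3 = u(8870)/u(13623).
Since u(x) = √x, δ^3 = √(8870/13623) = 0.80691.
So δ = 0.80691^(1/3) ≈ 0.9310.

δ ≈ 0.9310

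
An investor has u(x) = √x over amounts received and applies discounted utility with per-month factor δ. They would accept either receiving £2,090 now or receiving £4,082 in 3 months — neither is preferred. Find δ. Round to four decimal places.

Indifference means u(2090) = δ^3 · u(4082), so δ^3 = u(2090)/u(4082).
With u(x) = √x: δ^3 = √2090/√4082 = √(2090/4082) = 0.71554.
Hence δ = (0.71554)^(1/3) = 0.894428.

δ ≈ 0.8944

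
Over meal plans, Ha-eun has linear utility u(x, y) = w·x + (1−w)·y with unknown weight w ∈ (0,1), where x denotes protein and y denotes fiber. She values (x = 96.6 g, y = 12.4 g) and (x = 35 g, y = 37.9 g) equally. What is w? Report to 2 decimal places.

w = 0.29

Indifference: w·96.6 + (1−w)·12.4 = w·35 + (1−w)·37.9.
w·(96.6−35) = (1−w)·(37.9−12.4), i.e. w·61.6 = (1−w)·25.5.
The marginal rate of substitution is 25.5/61.6, so w = 25.5/(61.6+25.5) = 0.29.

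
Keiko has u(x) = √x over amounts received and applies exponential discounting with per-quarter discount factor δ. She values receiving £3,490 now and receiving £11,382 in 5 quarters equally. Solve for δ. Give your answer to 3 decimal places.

The payoff in 5 quarters is discounted by δ^5, so u(3490) = δ^5·u(11382) and δ^5 = u(3490)/u(11382).
Since u(x) = √x, δ^5 = √(3490/11382) = 0.55374.
Taking the 5th root: δ = 0.55374^(1/5) ≈ 0.889.

δ ≈ 0.889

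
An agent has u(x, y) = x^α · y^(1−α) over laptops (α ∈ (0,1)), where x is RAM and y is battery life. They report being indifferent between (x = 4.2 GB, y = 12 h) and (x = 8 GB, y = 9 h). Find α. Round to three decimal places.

The Cobb–Douglas utilities coincide, so 4.2^α·12^(1−α) = 8^α·9^(1−α).
Taking logs: α·ln 4.2 + (1−α)·ln 12 = α·ln 8 + (1−α)·ln 9, i.e. α·-0.644357 = (1−α)·-0.287682.
So α/(1−α) = (-0.287682)/(-0.644357) = 0.446464, and α = 0.446464/1.446464 ≈ 0.309.

α ≈ 0.309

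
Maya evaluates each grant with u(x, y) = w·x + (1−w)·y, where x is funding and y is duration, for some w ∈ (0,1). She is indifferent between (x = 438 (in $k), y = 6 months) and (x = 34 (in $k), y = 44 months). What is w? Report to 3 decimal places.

u(438,6) = u(34,44) means w·438 + (1−w)·6 = w·34 + (1−w)·44.
Rearranging, 404·w − 38·(1−w) = 0.
The marginal rate of substitution is 38/404, so w = 38/(404+38) = 0.086.

w = 0.086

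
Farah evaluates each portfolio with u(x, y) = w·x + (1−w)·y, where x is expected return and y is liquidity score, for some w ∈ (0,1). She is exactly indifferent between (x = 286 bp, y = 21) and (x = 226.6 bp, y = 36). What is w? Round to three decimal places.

u(286,21) = u(226.6,36) means w·286 + (1−w)·21 = w·226.6 + (1−w)·36.
Rearranging, 59.4·w − 15·(1−w) = 0.
Hence w = 15/(59.4+15) = 15/74.4 = 0.202.

w = 0.202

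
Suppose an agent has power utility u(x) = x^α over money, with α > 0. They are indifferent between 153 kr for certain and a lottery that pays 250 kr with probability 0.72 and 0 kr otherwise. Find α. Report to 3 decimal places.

α ≈ 0.669

The lottery's expected utility is 0.72·u(250) + 0.28·u(0) = 0.72·250^α (since u(0) = 0 for α > 0).
Indifference: 153^α = 0.72·250^α, so (153/250)^α = 0.72.
Taking logs: α·ln(153/250) = ln(0.72), so α = -0.328504 / -0.491023 ≈ 0.669.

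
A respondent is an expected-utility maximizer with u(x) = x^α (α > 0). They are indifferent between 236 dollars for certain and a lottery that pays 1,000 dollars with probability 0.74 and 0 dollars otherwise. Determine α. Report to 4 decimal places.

α ≈ 0.2085

The lottery's expected utility is 0.74·u(1000) + 0.26·u(0) = 0.74·1000^α (since u(0) = 0 for α > 0).
Equating: 236^α = 0.74·1000^α, i.e. 0.2360^α = 0.74.
α = ln(0.74) / ln(236/1000) = -0.3011051/-1.4439235 ≈ 0.2085.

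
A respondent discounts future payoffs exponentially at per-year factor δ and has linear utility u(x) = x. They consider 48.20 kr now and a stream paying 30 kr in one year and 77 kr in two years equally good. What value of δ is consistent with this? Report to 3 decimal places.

δ ≈ 0.620

Present value of the stream is 30·δ + 77·δ². Indifference gives 30δ + 77δ² = 48.20.
That is, 77δ² + 30δ − 48.20 = 0, a quadratic in δ.
The positive root is δ = [−30 + √(30² + 4·77·48.20)] / (2·77) = (−30 + 125.481)/154 ≈ 0.620.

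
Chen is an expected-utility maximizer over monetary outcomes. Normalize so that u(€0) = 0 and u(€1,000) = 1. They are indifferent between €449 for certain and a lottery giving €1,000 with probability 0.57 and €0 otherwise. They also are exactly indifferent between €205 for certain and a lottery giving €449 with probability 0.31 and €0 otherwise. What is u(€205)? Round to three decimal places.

0.177

First, u(€449) = 0.57·u(€1,000) + 0.43·u(€0) = 0.57.
The second indifference gives u(€205) = 0.31·u(€449) + 0.69·u(€0) = 0.31·0.57 + 0.69·0.00 = 0.1767.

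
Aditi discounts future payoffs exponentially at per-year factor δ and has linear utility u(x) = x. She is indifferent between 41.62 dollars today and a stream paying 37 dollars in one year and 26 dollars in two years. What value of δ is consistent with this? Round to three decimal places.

Present value of the stream is 37·δ + 26·δ². Indifference gives 37δ + 26δ² = 41.62.
Rearranged: 26δ² + 37δ − 41.62 = 0.
δ = (−37 + √(37² + 4·26·41.62)) / (2·26) = (−37 + √5697.48) / 52 ≈ 0.740.

δ ≈ 0.740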